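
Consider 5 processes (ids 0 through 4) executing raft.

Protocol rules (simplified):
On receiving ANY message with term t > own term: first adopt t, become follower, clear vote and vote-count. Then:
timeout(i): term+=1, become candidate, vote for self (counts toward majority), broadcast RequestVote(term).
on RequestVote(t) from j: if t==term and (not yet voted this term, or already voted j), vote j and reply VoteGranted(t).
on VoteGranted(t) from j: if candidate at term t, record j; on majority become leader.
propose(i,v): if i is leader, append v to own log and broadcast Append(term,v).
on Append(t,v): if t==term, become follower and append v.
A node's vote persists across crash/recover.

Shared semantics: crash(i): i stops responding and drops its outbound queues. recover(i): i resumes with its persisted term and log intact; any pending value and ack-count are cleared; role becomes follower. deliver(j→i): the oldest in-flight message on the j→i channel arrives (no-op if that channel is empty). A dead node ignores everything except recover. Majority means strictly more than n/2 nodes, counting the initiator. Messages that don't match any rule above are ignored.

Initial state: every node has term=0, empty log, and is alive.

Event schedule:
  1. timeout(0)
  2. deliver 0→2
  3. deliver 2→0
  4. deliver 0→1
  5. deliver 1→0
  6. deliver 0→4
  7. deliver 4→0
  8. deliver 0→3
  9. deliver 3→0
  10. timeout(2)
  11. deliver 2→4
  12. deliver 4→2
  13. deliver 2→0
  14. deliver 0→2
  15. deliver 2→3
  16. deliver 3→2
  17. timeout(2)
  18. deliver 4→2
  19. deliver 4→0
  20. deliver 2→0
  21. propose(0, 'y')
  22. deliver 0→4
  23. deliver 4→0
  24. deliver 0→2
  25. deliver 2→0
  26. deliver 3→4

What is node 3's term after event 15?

[1] timeout(0) → N0(cand t1 [-])
[2] deliver 0→2 → N2(foll t1 [-])
[3] deliver 2→0 → ∅
[4] deliver 0→1 → N1(foll t1 [-])
[5] deliver 1→0 → N0(lead t1 [-])
[6] deliver 0→4 → N4(foll t1 [-])
[7] deliver 4→0 → ∅
[8] deliver 0→3 → N3(foll t1 [-])
[9] deliver 3→0 → ∅
[10] timeout(2) → N2(cand t2 [-])
[11] deliver 2→4 → N4(foll t2 [-])
[12] deliver 4→2 → ∅
[13] deliver 2→0 → N0(foll t2 [-])
[14] deliver 0→2 → N2(lead t2 [-])
[15] deliver 2→3 → N3(foll t2 [-])

2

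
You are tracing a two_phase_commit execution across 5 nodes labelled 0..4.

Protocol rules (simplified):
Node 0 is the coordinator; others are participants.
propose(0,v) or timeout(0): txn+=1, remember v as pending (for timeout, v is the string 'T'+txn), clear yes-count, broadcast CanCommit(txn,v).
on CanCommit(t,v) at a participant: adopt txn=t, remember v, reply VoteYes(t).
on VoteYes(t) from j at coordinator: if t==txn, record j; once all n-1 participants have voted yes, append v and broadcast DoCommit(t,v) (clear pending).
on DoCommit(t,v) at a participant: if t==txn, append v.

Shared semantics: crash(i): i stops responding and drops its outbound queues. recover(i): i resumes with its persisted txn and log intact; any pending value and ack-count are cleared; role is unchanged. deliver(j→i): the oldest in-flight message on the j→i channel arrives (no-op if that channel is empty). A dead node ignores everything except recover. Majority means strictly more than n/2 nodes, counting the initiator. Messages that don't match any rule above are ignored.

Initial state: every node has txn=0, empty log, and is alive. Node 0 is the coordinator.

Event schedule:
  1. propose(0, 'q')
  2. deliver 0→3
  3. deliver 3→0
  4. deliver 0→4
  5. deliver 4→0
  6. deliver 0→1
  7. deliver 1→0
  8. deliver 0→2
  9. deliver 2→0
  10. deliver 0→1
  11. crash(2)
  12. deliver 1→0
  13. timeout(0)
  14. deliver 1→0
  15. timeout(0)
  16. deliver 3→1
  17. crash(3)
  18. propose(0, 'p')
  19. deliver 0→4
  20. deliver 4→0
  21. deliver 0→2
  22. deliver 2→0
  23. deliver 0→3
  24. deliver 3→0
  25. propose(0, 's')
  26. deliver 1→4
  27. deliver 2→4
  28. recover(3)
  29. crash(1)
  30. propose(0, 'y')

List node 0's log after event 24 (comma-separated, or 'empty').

e1 propose(0,'q'): 0[coor,t=1,-]
e2 deliver 0→3: 3[part,t=1,-]
e3 deliver 3→0: ·
e4 deliver 0→4: 4[part,t=1,-]
e5 deliver 4→0: ·
e6 deliver 0→1: 1[part,t=1,-]
e7 deliver 1→0: ·
e8 deliver 0→2: 2[part,t=1,-]
e9 deliver 2→0: 0[coor,t=1,q]
e10 deliver 0→1: 1[part,t=1,q]
e11 crash(2): 2[✗part,t=1,-]
e12 deliver 1→0: ·
e13 timeout(0): 0[coor,t=2,q]
e14 deliver 1→0: ·
e15 timeout(0): 0[coor,t=3,q]
e16 deliver 3→1: ·
e17 crash(3): 3[✗part,t=1,-]
e18 propose(0,'p'): 0[coor,t=4,q]
e19 deliver 0→4: 4[part,t=1,q]
e20 deliver 4→0: ·
e21 deliver 0→2: ·
e22 deliver 2→0: ·
e23 deliver 0→3: ·
e24 deliver 3→0: ·

q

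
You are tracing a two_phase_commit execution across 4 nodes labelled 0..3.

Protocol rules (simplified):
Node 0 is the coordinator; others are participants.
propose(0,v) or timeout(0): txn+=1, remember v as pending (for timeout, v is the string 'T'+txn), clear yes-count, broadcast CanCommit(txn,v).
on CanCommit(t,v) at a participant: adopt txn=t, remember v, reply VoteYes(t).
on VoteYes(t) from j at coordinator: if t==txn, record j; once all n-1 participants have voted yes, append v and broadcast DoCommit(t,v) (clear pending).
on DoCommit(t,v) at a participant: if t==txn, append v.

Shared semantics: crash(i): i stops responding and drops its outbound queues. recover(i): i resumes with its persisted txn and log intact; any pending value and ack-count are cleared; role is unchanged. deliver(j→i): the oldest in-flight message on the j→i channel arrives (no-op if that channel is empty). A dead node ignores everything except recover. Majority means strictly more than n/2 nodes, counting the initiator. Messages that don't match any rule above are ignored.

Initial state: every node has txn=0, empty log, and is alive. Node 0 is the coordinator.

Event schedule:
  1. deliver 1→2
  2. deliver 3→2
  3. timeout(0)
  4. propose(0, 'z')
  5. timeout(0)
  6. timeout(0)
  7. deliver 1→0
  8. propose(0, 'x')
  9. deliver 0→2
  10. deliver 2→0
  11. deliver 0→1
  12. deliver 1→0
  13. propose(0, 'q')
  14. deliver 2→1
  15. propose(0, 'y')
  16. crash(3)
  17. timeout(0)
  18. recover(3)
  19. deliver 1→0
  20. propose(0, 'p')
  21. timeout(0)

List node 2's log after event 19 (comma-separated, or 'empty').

empty

[1] deliver 1→2 → ∅
[2] deliver 3→2 → ∅
[3] timeout(0) → N0(coor t1 [-])
[4] propose(0,'z') → N0(coor t2 [-])
[5] timeout(0) → N0(coor t3 [-])
[6] timeout(0) → N0(coor t4 [-])
[7] deliver 1→0 → ∅
[8] propose(0,'x') → N0(coor t5 [-])
[9] deliver 0→2 → N2(part t1 [-])
[10] deliver 2→0 → ∅
[11] deliver 0→1 → N1(part t1 [-])
[12] deliver 1→0 → ∅
[13] propose(0,'q') → N0(coor t6 [-])
[14] deliver 2→1 → ∅
[15] propose(0,'y') → N0(coor t7 [-])
[16] crash(3) → N3(✗part t0 [-])
[17] timeout(0) → N0(coor t8 [-])
[18] recover(3) → N3(part t0 [-])
[19] deliver 1→0 → ∅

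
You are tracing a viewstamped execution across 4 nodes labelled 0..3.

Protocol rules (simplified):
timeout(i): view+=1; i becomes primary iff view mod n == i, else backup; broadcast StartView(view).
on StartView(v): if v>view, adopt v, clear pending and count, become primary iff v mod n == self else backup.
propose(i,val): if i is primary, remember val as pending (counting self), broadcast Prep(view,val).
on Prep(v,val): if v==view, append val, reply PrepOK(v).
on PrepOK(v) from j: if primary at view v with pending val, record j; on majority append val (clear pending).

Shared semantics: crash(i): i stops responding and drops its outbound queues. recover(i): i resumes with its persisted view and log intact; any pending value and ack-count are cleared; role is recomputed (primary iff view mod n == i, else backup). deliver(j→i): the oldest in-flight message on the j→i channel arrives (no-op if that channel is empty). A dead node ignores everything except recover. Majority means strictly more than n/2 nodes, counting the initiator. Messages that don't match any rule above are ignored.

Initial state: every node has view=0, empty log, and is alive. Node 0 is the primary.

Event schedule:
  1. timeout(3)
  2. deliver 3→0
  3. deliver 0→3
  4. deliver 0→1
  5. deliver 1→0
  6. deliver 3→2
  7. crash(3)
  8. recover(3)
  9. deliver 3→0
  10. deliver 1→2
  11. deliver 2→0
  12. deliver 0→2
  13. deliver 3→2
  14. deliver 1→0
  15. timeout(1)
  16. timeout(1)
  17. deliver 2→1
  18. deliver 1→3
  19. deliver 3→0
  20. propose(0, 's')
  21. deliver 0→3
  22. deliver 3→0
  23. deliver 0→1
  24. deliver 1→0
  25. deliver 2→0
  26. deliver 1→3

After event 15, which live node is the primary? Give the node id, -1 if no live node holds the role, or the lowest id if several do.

step 1 timeout(3): 3={back,v=1,log=-}
step 2 deliver 3→0: 0={back,v=1,log=-}
step 3 deliver 0→3: —
step 4 deliver 0→1: —
step 5 deliver 1→0: —
step 6 deliver 3→2: 2={back,v=1,log=-}
step 7 crash(3): 3={✗back,v=1,log=-}
step 8 recover(3): 3={back,v=1,log=-}
step 9 deliver 3→0: —
step 10 deliver 1→2: —
step 11 deliver 2→0: —
step 12 deliver 0→2: —
step 13 deliver 3→2: —
step 14 deliver 1→0: —
step 15 timeout(1): 1={prim,v=1,log=-}

1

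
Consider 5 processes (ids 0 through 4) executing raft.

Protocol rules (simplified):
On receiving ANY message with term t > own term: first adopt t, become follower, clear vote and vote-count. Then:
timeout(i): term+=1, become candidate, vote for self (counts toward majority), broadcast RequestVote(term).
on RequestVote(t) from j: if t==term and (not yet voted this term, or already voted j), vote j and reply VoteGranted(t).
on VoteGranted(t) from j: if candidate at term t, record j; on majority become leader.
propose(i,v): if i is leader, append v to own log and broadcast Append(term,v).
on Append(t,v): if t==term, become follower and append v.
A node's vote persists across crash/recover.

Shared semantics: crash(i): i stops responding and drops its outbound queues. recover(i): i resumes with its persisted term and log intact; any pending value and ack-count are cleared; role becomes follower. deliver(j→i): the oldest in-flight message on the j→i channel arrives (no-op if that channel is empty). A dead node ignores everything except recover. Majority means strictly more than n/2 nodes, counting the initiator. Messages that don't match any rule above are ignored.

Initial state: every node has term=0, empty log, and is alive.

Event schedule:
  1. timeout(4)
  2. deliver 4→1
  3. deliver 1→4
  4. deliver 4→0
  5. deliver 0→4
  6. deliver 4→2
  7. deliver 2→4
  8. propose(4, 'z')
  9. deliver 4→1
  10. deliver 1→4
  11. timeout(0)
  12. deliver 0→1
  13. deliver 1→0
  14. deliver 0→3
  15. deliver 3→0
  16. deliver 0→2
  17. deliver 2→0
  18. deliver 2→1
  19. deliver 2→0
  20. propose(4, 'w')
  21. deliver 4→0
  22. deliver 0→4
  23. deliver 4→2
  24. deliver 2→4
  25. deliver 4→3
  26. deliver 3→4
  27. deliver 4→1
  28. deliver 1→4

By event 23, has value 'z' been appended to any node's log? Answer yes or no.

e1 timeout(4): 4[cand,t=1,-]
e2 deliver 4→1: 1[foll,t=1,-]
e3 deliver 1→4: ·
e4 deliver 4→0: 0[foll,t=1,-]
e5 deliver 0→4: 4[lead,t=1,-]
e6 deliver 4→2: 2[foll,t=1,-]
e7 deliver 2→4: ·
e8 propose(4,'z'): 4[lead,t=1,z]
e9 deliver 4→1: 1[foll,t=1,z]
e10 deliver 1→4: ·
e11 timeout(0): 0[cand,t=2,-]
e12 deliver 0→1: 1[foll,t=2,z]
e13 deliver 1→0: ·
e14 deliver 0→3: 3[foll,t=2,-]
e15 deliver 3→0: 0[lead,t=2,-]
e16 deliver 0→2: 2[foll,t=2,-]
e17 deliver 2→0: ·
e18 deliver 2→1: ·
e19 deliver 2→0: ·
e20 propose(4,'w'): 4[lead,t=1,z,w]
e21 deliver 4→0: ·
e22 deliver 0→4: 4[foll,t=2,z,w]
e23 deliver 4→2: ·

yes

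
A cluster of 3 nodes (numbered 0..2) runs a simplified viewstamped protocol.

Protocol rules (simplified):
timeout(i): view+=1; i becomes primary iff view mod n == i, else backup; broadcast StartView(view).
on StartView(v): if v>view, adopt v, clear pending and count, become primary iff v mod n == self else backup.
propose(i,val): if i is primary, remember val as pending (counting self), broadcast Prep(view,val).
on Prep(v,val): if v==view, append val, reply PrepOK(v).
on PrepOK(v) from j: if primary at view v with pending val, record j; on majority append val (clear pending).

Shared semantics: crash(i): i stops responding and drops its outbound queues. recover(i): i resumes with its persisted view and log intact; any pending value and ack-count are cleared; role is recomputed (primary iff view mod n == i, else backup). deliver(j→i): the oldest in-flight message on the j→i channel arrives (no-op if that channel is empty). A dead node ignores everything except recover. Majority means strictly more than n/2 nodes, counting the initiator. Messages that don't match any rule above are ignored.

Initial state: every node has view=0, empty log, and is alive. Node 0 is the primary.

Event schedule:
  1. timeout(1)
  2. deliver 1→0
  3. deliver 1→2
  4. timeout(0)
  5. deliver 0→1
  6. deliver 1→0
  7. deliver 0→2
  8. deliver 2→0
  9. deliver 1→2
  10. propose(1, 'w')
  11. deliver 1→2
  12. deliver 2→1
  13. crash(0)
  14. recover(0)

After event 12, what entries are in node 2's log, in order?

empty

e1 timeout(1): 1[prim,v=1,-]
e2 deliver 1→0: 0[back,v=1,-]
e3 deliver 1→2: 2[back,v=1,-]
e4 timeout(0): 0[back,v=2,-]
e5 deliver 0→1: 1[back,v=2,-]
e6 deliver 1→0: ·
e7 deliver 0→2: 2[prim,v=2,-]
e8 deliver 2→0: ·
e9 deliver 1→2: ·
e10 propose(1,'w'): ·
e11 deliver 1→2: ·
e12 deliver 2→1: ·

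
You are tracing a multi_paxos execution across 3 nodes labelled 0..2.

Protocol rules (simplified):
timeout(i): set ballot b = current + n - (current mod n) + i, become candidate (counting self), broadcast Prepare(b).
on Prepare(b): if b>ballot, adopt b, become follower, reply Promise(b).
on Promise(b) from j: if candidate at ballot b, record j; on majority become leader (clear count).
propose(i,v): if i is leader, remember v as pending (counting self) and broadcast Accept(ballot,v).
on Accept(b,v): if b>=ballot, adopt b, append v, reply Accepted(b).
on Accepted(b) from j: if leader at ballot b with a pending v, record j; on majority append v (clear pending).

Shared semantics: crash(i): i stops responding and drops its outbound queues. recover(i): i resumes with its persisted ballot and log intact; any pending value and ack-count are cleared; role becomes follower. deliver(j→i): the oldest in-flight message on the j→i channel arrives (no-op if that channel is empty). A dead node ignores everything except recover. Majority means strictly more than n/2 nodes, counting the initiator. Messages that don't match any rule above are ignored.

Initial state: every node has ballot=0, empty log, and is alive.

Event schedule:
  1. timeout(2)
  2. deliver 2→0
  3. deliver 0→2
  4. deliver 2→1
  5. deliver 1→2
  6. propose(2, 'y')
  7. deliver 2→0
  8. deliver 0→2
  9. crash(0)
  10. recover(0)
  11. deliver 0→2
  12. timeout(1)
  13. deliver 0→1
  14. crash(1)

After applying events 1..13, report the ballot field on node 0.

5

step 1 timeout(2): 2={cand,b=5,log=-}
step 2 deliver 2→0: 0={foll,b=5,log=-}
step 3 deliver 0→2: 2={lead,b=5,log=-}
step 4 deliver 2→1: 1={foll,b=5,log=-}
step 5 deliver 1→2: —
step 6 propose(2,'y'): —
step 7 deliver 2→0: 0={foll,b=5,log=y}
step 8 deliver 0→2: 2={lead,b=5,log=y}
step 9 crash(0): 0={✗foll,b=5,log=y}
step 10 recover(0): 0={foll,b=5,log=y}
step 11 deliver 0→2: —
step 12 timeout(1): 1={cand,b=7,log=-}
step 13 deliver 0→1: —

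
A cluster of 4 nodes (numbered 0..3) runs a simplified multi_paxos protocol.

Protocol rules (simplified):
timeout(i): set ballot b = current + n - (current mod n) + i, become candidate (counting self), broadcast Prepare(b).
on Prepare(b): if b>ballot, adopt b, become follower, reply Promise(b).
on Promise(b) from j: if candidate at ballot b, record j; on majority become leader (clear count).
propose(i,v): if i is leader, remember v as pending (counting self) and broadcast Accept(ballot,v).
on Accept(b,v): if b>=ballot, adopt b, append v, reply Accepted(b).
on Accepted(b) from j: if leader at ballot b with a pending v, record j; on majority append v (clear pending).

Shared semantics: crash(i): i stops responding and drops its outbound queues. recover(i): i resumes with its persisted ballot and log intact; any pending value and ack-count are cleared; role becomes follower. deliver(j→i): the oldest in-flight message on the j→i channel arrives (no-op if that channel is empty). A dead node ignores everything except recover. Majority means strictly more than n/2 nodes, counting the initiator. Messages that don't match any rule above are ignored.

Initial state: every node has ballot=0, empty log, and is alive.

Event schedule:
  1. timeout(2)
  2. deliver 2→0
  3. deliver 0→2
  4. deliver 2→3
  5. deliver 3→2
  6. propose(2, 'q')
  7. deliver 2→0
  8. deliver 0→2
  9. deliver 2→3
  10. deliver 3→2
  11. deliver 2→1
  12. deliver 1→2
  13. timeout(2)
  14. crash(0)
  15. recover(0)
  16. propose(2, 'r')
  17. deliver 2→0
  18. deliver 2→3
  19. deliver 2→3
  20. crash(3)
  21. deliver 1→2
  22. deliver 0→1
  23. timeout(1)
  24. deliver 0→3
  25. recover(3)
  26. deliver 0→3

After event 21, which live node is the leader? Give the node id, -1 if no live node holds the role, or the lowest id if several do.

[1] timeout(2) → N2(cand b6 [-])
[2] deliver 2→0 → N0(foll b6 [-])
[3] deliver 0→2 → ∅
[4] deliver 2→3 → N3(foll b6 [-])
[5] deliver 3→2 → N2(lead b6 [-])
[6] propose(2,'q') → ∅
[7] deliver 2→0 → N0(foll b6 [q])
[8] deliver 0→2 → ∅
[9] deliver 2→3 → N3(foll b6 [q])
[10] deliver 3→2 → N2(lead b6 [q])
[11] deliver 2→1 → N1(foll b6 [-])
[12] deliver 1→2 → ∅
[13] timeout(2) → N2(cand b10 [q])
[14] crash(0) → N0(✗foll b6 [q])
[15] recover(0) → N0(foll b6 [q])
[16] propose(2,'r') → ∅
[17] deliver 2→0 → N0(foll b10 [q])
[18] deliver 2→3 → N3(foll b10 [q])
[19] deliver 2→3 → ∅
[20] crash(3) → N3(✗foll b10 [q])
[21] deliver 1→2 → ∅

-1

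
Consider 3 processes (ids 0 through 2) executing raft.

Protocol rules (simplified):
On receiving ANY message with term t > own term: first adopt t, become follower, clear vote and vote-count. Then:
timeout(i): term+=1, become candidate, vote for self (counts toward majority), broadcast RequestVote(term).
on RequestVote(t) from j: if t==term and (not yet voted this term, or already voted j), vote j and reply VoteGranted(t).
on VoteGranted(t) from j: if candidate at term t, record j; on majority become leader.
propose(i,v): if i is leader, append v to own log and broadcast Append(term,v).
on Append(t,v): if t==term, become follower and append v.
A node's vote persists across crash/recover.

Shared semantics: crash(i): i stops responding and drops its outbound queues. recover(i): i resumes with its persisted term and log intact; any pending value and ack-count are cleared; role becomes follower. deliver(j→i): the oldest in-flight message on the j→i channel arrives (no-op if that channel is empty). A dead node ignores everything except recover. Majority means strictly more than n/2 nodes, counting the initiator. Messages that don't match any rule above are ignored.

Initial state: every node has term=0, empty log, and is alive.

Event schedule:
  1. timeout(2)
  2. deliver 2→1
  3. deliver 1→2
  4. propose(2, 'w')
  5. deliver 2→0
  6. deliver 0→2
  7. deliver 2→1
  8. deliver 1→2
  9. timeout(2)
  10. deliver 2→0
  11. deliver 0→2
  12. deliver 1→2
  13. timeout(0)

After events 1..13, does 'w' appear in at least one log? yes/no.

yes

step 1 timeout(2): 2={cand,t=1,log=-}
step 2 deliver 2→1: 1={foll,t=1,log=-}
step 3 deliver 1→2: 2={lead,t=1,log=-}
step 4 propose(2,'w'): 2={lead,t=1,log=w}
step 5 deliver 2→0: 0={foll,t=1,log=-}
step 6 deliver 0→2: —
step 7 deliver 2→1: 1={foll,t=1,log=w}
step 8 deliver 1→2: —
step 9 timeout(2): 2={cand,t=2,log=w}
step 10 deliver 2→0: 0={foll,t=1,log=w}
step 11 deliver 0→2: —
step 12 deliver 1→2: —
step 13 timeout(0): 0={cand,t=2,log=w}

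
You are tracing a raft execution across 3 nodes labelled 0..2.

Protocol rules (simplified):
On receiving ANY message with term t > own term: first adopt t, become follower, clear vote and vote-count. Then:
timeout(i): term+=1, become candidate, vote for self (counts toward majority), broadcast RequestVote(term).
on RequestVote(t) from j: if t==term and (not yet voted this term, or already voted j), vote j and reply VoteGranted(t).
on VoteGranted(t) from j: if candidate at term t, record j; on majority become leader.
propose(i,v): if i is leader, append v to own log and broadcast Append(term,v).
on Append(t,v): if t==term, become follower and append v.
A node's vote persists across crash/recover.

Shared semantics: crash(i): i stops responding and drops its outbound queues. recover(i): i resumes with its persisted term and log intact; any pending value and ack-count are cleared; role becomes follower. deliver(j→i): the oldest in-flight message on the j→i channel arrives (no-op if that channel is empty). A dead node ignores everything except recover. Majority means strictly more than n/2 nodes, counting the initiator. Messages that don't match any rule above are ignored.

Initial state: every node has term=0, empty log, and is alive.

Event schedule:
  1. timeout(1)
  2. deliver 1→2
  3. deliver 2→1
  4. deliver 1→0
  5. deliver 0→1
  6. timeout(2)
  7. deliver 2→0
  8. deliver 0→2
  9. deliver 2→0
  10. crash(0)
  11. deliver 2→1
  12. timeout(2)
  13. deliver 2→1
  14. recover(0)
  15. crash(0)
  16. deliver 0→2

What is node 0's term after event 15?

e1 timeout(1): 1[cand,t=1,-]
e2 deliver 1→2: 2[foll,t=1,-]
e3 deliver 2→1: 1[lead,t=1,-]
e4 deliver 1→0: 0[foll,t=1,-]
e5 deliver 0→1: ·
e6 timeout(2): 2[cand,t=2,-]
e7 deliver 2→0: 0[foll,t=2,-]
e8 deliver 0→2: 2[lead,t=2,-]
e9 deliver 2→0: ·
e10 crash(0): 0[✗foll,t=2,-]
e11 deliver 2→1: 1[foll,t=2,-]
e12 timeout(2): 2[cand,t=3,-]
e13 deliver 2→1: 1[foll,t=3,-]
e14 recover(0): 0[foll,t=2,-]
e15 crash(0): 0[✗foll,t=2,-]

2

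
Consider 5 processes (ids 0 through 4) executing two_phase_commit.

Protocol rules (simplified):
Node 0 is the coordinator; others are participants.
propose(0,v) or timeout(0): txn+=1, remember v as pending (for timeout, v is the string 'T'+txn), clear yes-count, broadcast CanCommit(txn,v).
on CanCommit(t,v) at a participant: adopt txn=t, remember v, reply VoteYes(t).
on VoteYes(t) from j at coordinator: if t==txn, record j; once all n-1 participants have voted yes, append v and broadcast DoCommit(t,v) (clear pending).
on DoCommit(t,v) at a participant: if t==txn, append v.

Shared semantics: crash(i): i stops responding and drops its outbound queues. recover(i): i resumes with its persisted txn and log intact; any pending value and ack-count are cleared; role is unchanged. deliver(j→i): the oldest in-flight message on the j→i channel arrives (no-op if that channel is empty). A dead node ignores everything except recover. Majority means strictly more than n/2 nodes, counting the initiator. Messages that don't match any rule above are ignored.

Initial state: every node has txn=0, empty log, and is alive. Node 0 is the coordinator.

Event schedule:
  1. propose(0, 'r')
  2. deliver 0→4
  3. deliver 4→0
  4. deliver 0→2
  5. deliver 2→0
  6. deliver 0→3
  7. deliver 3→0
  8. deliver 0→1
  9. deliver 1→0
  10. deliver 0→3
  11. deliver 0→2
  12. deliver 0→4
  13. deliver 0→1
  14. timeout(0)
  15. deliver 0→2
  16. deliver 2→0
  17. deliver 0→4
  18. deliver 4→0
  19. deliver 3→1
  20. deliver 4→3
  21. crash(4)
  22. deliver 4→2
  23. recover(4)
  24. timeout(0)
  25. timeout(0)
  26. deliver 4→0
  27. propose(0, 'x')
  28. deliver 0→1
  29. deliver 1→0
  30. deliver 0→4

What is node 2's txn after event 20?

2

[1] propose(0,'r') → N0(coor t1 [-])
[2] deliver 0→4 → N4(part t1 [-])
[3] deliver 4→0 → ∅
[4] deliver 0→2 → N2(part t1 [-])
[5] deliver 2→0 → ∅
[6] deliver 0→3 → N3(part t1 [-])
[7] deliver 3→0 → ∅
[8] deliver 0→1 → N1(part t1 [-])
[9] deliver 1→0 → N0(coor t1 [r])
[10] deliver 0→3 → N3(part t1 [r])
[11] deliver 0→2 → N2(part t1 [r])
[12] deliver 0→4 → N4(part t1 [r])
[13] deliver 0→1 → N1(part t1 [r])
[14] timeout(0) → N0(coor t2 [r])
[15] deliver 0→2 → N2(part t2 [r])
[16] deliver 2→0 → ∅
[17] deliver 0→4 → N4(part t2 [r])
[18] deliver 4→0 → ∅
[19] deliver 3→1 → ∅
[20] deliver 4→3 → ∅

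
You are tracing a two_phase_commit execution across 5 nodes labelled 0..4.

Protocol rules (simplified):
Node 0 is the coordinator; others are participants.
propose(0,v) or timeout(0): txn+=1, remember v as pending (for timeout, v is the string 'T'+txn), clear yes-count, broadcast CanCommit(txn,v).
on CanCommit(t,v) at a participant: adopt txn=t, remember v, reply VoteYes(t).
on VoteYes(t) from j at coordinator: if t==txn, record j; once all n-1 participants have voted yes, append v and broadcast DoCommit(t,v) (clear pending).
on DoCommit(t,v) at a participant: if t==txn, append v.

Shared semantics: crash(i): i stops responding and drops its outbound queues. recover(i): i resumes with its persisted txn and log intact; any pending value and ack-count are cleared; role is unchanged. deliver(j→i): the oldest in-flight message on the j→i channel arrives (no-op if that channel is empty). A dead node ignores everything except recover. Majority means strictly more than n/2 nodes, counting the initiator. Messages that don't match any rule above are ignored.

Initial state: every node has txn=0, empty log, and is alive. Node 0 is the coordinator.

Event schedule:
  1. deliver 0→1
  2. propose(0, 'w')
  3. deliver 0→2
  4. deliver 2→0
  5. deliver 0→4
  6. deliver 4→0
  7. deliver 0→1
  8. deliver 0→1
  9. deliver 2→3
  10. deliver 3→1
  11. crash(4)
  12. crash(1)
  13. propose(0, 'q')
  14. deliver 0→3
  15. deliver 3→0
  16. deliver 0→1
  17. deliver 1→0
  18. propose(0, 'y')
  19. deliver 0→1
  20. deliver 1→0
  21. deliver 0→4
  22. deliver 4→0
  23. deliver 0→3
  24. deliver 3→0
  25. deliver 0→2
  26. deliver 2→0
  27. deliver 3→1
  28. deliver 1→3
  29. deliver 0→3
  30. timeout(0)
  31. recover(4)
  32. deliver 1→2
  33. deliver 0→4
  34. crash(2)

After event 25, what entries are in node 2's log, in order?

after 1 — deliver 0→1: ·
after 2 — propose(0,'w'): n0:coor/t1/[-]
after 3 — deliver 0→2: n2:part/t1/[-]
after 4 — deliver 2→0: ·
after 5 — deliver 0→4: n4:part/t1/[-]
after 6 — deliver 4→0: ·
after 7 — deliver 0→1: n1:part/t1/[-]
after 8 — deliver 0→1: ·
after 9 — deliver 2→3: ·
after 10 — deliver 3→1: ·
after 11 — crash(4): n4:✗part/t1/[-]
after 12 — crash(1): n1:✗part/t1/[-]
after 13 — propose(0,'q'): n0:coor/t2/[-]
after 14 — deliver 0→3: n3:part/t1/[-]
after 15 — deliver 3→0: ·
after 16 — deliver 0→1: ·
after 17 — deliver 1→0: ·
after 18 — propose(0,'y'): n0:coor/t3/[-]
after 19 — deliver 0→1: ·
after 20 — deliver 1→0: ·
after 21 — deliver 0→4: ·
after 22 — deliver 4→0: ·
after 23 — deliver 0→3: n3:part/t2/[-]
after 24 — deliver 3→0: ·
after 25 — deliver 0→2: n2:part/t2/[-]

empty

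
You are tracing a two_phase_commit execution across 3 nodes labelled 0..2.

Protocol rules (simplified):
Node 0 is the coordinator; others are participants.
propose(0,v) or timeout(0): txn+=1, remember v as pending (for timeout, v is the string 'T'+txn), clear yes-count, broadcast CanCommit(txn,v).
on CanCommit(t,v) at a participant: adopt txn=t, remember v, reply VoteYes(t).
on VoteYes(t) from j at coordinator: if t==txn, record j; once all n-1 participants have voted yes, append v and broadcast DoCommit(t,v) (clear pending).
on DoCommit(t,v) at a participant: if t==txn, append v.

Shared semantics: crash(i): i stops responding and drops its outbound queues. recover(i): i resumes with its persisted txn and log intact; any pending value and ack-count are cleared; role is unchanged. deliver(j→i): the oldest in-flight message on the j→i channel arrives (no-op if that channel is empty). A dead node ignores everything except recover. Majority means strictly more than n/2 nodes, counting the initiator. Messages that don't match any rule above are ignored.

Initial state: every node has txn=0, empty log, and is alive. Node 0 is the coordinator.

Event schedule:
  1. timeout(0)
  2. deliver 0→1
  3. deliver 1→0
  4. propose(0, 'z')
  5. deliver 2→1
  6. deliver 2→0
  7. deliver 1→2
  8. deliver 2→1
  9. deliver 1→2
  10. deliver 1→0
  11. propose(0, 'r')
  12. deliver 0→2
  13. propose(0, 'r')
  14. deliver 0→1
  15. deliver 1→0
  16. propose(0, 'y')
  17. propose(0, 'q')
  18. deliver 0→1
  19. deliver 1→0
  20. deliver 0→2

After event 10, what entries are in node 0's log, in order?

empty

after 1 — timeout(0): n0:coor/t1/[-]
after 2 — deliver 0→1: n1:part/t1/[-]
after 3 — deliver 1→0: ·
after 4 — propose(0,'z'): n0:coor/t2/[-]
after 5 — deliver 2→1: ·
after 6 — deliver 2→0: ·
after 7 — deliver 1→2: ·
after 8 — deliver 2→1: ·
after 9 — deliver 1→2: ·
after 10 — deliver 1→0: ·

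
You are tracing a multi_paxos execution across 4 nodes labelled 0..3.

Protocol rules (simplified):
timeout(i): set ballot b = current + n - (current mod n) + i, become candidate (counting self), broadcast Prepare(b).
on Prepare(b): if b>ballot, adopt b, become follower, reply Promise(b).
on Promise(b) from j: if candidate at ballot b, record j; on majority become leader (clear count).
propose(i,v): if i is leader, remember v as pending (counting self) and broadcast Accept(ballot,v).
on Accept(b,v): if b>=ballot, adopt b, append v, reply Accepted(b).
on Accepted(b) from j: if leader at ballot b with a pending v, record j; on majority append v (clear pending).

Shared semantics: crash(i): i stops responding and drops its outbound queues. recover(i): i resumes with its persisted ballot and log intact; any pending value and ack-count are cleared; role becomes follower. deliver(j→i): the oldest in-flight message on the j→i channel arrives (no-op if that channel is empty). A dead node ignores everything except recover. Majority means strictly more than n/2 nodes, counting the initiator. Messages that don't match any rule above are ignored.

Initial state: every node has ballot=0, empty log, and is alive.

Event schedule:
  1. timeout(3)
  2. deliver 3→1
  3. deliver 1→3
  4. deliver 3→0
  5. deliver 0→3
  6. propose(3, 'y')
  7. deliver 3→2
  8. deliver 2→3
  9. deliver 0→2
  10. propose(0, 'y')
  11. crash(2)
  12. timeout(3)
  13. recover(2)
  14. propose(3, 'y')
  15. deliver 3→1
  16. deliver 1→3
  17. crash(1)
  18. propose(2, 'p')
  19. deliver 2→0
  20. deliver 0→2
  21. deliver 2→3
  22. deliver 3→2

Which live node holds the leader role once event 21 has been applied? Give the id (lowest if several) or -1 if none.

step 1 timeout(3): 3={cand,b=7,log=-}
step 2 deliver 3→1: 1={foll,b=7,log=-}
step 3 deliver 1→3: —
step 4 deliver 3→0: 0={foll,b=7,log=-}
step 5 deliver 0→3: 3={lead,b=7,log=-}
step 6 propose(3,'y'): —
step 7 deliver 3→2: 2={foll,b=7,log=-}
step 8 deliver 2→3: —
step 9 deliver 0→2: —
step 10 propose(0,'y'): —
step 11 crash(2): 2={✗foll,b=7,log=-}
step 12 timeout(3): 3={cand,b=11,log=-}
step 13 recover(2): 2={foll,b=7,log=-}
step 14 propose(3,'y'): —
step 15 deliver 3→1: 1={foll,b=7,log=y}
step 16 deliver 1→3: —
step 17 crash(1): 1={✗foll,b=7,log=y}
step 18 propose(2,'p'): —
step 19 deliver 2→0: —
step 20 deliver 0→2: —
step 21 deliver 2→3: —

-1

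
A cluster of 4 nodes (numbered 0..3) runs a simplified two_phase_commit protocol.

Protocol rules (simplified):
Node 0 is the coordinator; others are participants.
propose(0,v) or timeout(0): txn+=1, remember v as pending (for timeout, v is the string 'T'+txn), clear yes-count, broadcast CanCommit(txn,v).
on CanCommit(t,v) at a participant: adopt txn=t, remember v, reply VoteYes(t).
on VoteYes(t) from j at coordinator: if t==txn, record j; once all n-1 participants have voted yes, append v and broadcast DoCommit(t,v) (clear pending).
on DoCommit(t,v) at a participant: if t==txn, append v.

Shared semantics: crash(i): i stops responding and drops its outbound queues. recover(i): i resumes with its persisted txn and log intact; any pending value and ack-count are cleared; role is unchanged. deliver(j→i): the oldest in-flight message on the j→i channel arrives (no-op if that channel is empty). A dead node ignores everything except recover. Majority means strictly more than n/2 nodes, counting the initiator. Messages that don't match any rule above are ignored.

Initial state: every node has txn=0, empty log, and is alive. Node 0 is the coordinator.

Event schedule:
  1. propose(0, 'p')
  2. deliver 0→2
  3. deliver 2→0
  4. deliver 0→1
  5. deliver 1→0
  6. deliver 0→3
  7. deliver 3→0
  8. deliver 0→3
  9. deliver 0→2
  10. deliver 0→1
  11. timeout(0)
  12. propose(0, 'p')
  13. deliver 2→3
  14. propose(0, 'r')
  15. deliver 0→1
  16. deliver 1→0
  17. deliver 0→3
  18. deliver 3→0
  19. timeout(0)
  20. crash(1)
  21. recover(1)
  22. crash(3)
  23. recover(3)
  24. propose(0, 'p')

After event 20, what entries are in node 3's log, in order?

[1] propose(0,'p') → N0(coor t1 [-])
[2] deliver 0→2 → N2(part t1 [-])
[3] deliver 2→0 → ∅
[4] deliver 0→1 → N1(part t1 [-])
[5] deliver 1→0 → ∅
[6] deliver 0→3 → N3(part t1 [-])
[7] deliver 3→0 → N0(coor t1 [p])
[8] deliver 0→3 → N3(part t1 [p])
[9] deliver 0→2 → N2(part t1 [p])
[10] deliver 0→1 → N1(part t1 [p])
[11] timeout(0) → N0(coor t2 [p])
[12] propose(0,'p') → N0(coor t3 [p])
[13] deliver 2→3 → ∅
[14] propose(0,'r') → N0(coor t4 [p])
[15] deliver 0→1 → N1(part t2 [p])
[16] deliver 1→0 → ∅
[17] deliver 0→3 → N3(part t2 [p])
[18] deliver 3→0 → ∅
[19] timeout(0) → N0(coor t5 [p])
[20] crash(1) → N1(✗part t2 [p])

p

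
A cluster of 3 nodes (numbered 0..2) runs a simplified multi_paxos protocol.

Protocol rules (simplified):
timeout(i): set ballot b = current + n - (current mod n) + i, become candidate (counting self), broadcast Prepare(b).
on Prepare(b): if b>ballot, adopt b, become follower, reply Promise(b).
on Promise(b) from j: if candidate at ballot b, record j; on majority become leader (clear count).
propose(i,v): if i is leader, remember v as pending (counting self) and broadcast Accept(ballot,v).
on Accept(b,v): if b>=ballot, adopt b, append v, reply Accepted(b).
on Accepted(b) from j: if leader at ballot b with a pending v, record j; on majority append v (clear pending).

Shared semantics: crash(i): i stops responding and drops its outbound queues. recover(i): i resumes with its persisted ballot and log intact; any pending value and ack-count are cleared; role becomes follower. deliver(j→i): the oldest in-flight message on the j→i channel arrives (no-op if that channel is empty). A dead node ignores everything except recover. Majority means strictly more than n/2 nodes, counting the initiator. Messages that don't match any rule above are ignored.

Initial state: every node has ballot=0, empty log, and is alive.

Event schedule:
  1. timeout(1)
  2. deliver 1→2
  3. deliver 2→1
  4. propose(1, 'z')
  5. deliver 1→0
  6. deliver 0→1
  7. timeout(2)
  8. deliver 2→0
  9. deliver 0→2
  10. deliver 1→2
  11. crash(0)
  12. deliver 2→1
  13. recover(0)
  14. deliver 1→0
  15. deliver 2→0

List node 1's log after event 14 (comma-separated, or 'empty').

after 1 — timeout(1): n1:cand/b4/[-]
after 2 — deliver 1→2: n2:foll/b4/[-]
after 3 — deliver 2→1: n1:lead/b4/[-]
after 4 — propose(1,'z'): ·
after 5 — deliver 1→0: n0:foll/b4/[-]
after 6 — deliver 0→1: ·
after 7 — timeout(2): n2:cand/b8/[-]
after 8 — deliver 2→0: n0:foll/b8/[-]
after 9 — deliver 0→2: n2:lead/b8/[-]
after 10 — deliver 1→2: ·
after 11 — crash(0): n0:✗foll/b8/[-]
after 12 — deliver 2→1: n1:foll/b8/[-]
after 13 — recover(0): n0:foll/b8/[-]
after 14 — deliver 1→0: ·

empty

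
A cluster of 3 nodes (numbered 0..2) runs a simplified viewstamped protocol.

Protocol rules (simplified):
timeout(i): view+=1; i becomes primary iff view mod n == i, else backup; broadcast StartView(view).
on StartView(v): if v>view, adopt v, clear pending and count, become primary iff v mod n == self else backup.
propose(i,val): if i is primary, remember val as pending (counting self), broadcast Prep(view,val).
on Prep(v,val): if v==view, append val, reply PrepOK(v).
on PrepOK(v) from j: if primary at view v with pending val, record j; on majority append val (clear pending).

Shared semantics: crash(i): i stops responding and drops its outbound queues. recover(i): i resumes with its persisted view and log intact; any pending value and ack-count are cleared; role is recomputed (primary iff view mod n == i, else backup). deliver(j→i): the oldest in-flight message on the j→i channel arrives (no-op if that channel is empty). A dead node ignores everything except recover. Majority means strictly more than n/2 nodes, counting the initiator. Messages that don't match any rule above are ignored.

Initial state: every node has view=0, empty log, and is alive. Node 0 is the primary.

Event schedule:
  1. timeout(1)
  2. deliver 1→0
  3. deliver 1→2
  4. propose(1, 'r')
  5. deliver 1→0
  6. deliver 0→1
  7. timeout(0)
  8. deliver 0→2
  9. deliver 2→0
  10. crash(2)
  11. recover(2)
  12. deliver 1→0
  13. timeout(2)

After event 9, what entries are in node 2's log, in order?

e1 timeout(1): 1[prim,v=1,-]
e2 deliver 1→0: 0[back,v=1,-]
e3 deliver 1→2: 2[back,v=1,-]
e4 propose(1,'r'): ·
e5 deliver 1→0: 0[back,v=1,r]
e6 deliver 0→1: 1[prim,v=1,r]
e7 timeout(0): 0[back,v=2,r]
e8 deliver 0→2: 2[prim,v=2,-]
e9 deliver 2→0: ·

empty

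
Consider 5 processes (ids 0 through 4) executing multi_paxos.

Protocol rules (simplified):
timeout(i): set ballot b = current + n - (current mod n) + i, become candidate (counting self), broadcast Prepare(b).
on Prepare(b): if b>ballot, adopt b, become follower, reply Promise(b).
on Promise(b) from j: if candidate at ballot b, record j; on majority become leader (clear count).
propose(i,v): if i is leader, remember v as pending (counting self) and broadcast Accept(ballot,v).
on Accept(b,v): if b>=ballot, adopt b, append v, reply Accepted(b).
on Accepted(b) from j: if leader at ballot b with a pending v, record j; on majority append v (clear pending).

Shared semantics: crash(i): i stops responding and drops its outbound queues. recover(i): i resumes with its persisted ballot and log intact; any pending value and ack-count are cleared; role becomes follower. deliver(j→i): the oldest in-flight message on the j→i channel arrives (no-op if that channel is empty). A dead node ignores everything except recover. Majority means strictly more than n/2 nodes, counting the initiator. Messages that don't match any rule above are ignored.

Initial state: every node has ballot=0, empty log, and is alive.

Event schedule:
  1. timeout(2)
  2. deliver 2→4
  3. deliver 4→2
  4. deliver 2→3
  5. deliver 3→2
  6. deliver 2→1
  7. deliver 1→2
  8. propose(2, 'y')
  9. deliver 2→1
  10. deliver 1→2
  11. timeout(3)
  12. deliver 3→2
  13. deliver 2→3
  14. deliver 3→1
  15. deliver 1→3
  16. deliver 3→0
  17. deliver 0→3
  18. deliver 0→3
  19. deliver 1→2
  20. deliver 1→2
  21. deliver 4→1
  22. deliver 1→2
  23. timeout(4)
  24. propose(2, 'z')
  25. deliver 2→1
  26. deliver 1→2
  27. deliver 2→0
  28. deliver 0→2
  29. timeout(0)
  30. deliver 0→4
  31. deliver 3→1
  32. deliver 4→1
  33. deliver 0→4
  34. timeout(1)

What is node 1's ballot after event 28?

[1] timeout(2) → N2(cand b7 [-])
[2] deliver 2→4 → N4(foll b7 [-])
[3] deliver 4→2 → ∅
[4] deliver 2→3 → N3(foll b7 [-])
[5] deliver 3→2 → N2(lead b7 [-])
[6] deliver 2→1 → N1(foll b7 [-])
[7] deliver 1→2 → ∅
[8] propose(2,'y') → ∅
[9] deliver 2→1 → N1(foll b7 [y])
[10] deliver 1→2 → ∅
[11] timeout(3) → N3(cand b13 [-])
[12] deliver 3→2 → N2(foll b13 [-])
[13] deliver 2→3 → ∅
[14] deliver 3→1 → N1(foll b13 [y])
[15] deliver 1→3 → ∅
[16] deliver 3→0 → N0(foll b13 [-])
[17] deliver 0→3 → N3(lead b13 [-])
[18] deliver 0→3 → ∅
[19] deliver 1→2 → ∅
[20] deliver 1→2 → ∅
[21] deliver 4→1 → ∅
[22] deliver 1→2 → ∅
[23] timeout(4) → N4(cand b14 [-])
[24] propose(2,'z') → ∅
[25] deliver 2→1 → ∅
[26] deliver 1→2 → ∅
[27] deliver 2→0 → ∅
[28] deliver 0→2 → ∅

13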